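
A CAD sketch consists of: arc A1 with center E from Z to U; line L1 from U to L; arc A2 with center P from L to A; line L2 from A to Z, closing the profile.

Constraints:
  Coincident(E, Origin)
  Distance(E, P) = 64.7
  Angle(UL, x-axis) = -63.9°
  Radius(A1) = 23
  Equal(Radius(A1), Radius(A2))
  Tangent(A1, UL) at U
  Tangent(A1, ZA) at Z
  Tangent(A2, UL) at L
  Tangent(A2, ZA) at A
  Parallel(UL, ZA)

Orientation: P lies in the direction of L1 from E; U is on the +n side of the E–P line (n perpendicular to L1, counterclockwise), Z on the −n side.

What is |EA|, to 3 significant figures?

68.7

Tangency of A1 to both parallel lines with radius 23.0 puts U and Z at E ± 23.0·n: U = (20.7, 10.1), Z = (-20.7, -10.1). Equal radii place L and A the same way about P: L = P + 23.0·n = (49.1, -48.0), A = P − 23.0·n = (7.81, -68.2). Then |EA| = |A − E| = 68.7.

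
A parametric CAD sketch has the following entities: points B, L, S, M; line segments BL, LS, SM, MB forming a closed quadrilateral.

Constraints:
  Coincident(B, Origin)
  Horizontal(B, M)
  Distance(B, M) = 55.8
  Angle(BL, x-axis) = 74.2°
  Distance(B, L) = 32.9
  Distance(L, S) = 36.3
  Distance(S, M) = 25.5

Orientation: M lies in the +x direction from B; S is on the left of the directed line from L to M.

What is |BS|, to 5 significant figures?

49.612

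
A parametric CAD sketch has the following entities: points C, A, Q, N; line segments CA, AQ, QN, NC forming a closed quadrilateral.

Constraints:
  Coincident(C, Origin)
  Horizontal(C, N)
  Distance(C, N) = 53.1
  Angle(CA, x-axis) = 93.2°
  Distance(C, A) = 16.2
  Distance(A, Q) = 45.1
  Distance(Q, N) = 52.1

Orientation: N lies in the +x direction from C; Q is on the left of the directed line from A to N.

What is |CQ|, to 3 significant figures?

57.0

Checks: |AQ| = 45.10 ✓; |QN| = 52.10 ✓.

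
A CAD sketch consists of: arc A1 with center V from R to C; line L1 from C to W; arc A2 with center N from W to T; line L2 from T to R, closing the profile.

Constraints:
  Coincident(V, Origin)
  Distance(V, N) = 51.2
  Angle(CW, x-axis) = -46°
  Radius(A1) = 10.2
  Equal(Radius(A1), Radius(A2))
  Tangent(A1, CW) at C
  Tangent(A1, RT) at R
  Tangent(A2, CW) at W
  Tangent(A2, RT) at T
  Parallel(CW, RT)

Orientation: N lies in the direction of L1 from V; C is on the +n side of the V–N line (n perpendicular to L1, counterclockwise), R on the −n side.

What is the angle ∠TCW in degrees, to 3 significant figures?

21.7°

The slot axis is L1's direction at -46.0°, so u = (cos -46.0°, sin -46.0°) = (0.695, -0.719) and n = (−sin -46.0°, cos -46.0°) = (0.719, 0.695). V is at the origin and N lies 51.2 along u from V, so N = 51.2·u = (35.6, -36.8). Tangency of A1 to both parallel lines with radius 10.2 puts C and R at V ± 10.2·n: C = (7.34, 7.09), R = (-7.34, -7.09). Equal radii place W and T the same way about N: W = N + 10.2·n = (42.9, -29.7), T = N − 10.2·n = (28.2, -43.9). Then cos ∠TCW = CT·CW / (|CT||CW|), giving 21.7°.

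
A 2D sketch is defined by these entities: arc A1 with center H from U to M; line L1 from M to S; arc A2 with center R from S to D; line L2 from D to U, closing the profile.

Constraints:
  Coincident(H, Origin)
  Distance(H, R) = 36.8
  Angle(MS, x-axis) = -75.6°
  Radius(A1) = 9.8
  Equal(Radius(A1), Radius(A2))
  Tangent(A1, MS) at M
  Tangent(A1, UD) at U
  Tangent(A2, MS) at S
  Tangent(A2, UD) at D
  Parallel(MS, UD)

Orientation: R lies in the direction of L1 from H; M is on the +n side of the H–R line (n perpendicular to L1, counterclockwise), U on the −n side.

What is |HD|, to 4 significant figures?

38.08

The slot axis is L1's direction at -75.6°, so u = (cos -75.6°, sin -75.6°) = (0.2487, -0.9686) and n = (−sin -75.6°, cos -75.6°) = (0.9686, 0.2487). H is at the origin and R lies 36.8 along u from H, so R = 36.8·u = (9.152, -35.64). Tangency of A1 to both parallel lines with radius 9.8 puts M and U at H ± 9.8·n: M = (9.492, 2.437), U = (-9.492, -2.437). Equal radii place S and D the same way about R: S = R + 9.8·n = (18.64, -33.21), D = R − 9.8·n = (-0.3403, -38.08). Then |HD| = |D − H| = 38.08.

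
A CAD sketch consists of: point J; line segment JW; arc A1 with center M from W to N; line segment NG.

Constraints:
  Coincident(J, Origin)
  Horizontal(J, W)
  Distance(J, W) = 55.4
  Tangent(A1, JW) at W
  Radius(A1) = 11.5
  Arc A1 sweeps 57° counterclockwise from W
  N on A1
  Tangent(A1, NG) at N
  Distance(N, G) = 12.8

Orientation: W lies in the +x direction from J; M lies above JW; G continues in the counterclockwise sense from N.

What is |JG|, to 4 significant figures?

73.77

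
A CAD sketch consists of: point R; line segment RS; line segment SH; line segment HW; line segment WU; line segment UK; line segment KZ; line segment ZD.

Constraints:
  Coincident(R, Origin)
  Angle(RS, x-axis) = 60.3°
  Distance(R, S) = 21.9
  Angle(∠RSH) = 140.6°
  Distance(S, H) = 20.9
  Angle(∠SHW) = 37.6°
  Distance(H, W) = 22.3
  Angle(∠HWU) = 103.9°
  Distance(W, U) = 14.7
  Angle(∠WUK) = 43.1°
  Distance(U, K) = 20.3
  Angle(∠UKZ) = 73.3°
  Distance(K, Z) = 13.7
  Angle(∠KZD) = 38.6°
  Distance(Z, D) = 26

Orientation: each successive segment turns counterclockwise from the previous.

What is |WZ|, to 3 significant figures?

6.42

∠WUK = 43.1° gives UK at 95.1° from the x-axis; with |UK| = 20.3, K = (6.05, 30.3). ∠UKZ = 73.3° gives KZ at -158° from the x-axis; with |KZ| = 13.7, Z = (-6.67, 25.3). Then |WZ| = |Z − W| = 6.42.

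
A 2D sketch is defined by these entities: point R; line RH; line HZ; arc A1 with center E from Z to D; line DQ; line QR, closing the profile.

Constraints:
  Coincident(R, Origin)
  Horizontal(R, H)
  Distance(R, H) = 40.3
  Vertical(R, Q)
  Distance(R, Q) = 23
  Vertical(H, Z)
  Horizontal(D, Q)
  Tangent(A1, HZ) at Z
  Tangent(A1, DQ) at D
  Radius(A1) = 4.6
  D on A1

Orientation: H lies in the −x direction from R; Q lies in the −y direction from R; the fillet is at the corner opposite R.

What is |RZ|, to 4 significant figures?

44.30

The virtual corner opposite R is at (-40.30, -23.00). The tangent condition forces EZ to be normal to HZ and the tangent condition forces ED to be normal to DQ, with radius 4.6, so the center E sits 4.6 in from both sides at E = (-35.70, -18.40). That places the tangent points at Z = (-40.30, -18.40) on HZ and D = (-35.70, -23.00) on DQ. Then |RZ| = |Z − R| = 44.30.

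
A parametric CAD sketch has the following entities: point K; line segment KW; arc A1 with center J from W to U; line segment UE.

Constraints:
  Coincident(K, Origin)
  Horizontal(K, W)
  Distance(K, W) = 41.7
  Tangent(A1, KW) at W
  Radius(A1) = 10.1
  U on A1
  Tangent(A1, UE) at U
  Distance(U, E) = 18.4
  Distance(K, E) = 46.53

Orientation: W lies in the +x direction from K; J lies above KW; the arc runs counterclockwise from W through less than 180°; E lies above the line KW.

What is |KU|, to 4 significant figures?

51.71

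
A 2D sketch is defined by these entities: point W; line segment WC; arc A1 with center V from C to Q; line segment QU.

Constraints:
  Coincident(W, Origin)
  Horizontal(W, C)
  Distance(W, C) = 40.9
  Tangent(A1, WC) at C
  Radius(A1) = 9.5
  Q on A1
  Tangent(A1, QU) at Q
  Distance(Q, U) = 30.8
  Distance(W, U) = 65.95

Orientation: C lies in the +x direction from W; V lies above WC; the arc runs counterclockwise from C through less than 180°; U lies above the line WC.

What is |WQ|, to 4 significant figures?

51.12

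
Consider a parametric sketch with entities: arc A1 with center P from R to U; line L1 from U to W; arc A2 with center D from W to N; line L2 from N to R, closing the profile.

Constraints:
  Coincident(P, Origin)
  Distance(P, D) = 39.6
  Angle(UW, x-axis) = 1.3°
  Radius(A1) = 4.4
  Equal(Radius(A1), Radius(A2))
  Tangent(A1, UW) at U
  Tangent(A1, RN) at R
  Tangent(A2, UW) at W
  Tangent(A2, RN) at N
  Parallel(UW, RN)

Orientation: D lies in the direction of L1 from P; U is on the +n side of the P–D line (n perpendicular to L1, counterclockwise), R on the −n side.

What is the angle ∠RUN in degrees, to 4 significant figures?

77.47°

The slot axis is L1's direction at 1.3°, so u = (cos 1.3°, sin 1.3°) = (0.9997, 0.02269) and n = (−sin 1.3°, cos 1.3°) = (-0.02269, 0.9997). P is at the origin and D lies 39.6 along u from P, so D = 39.6·u = (39.59, 0.8984). Tangency of A1 to both parallel lines with radius 4.4 puts U and R at P ± 4.4·n: U = (-0.09982, 4.399), R = (0.09982, -4.399). Equal radii place W and N the same way about D: W = D + 4.4·n = (39.49, 5.297), N = D − 4.4·n = (39.69, -3.500). Then cos ∠RUN = UR·UN / (|UR||UN|), giving 77.47°.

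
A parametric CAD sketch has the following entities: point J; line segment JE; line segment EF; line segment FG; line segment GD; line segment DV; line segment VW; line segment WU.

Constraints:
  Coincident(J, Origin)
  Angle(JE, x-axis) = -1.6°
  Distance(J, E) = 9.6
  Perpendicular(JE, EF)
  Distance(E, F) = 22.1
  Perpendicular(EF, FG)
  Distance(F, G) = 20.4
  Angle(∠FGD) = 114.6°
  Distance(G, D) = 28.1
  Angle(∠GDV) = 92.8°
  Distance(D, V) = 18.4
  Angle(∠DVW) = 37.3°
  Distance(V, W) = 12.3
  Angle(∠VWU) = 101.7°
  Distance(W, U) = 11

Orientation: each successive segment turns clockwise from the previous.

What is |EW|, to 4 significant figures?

21.03

J is at the origin; JE runs at -1.6° with length 9.6, so E = (9.596, -0.2680). JE ⟂ EF, so EF runs at -91.60°; with |EF| = 22.1, F = (8.979, -22.36). EF is perpendicular to FG, so FG runs at 178.4°; with |FG| = 20.4, G = (-11.41, -21.79). ∠FGD = 114.6° gives GD at 113.0° from the x-axis; with |GD| = 28.1, D = (-22.39, 4.076). ∠GDV = 92.8° gives DV at 25.80° from the x-axis; with |DV| = 18.4, V = (-5.827, 12.08). ∠DVW = 37.3° gives VW at -116.9° from the x-axis; with |VW| = 12.3, W = (-11.39, 1.115). Then |EW| = |W − E| = 21.03.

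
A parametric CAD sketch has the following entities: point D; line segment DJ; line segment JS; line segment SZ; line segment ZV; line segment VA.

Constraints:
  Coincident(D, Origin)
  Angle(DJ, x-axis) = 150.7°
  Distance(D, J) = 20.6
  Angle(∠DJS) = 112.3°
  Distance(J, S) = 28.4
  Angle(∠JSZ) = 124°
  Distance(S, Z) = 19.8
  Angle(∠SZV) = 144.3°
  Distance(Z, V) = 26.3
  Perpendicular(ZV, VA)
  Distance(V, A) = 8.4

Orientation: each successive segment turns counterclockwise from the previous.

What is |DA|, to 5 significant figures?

44.720

D is at the origin; DJ runs at 150.7° with length 20.6, so J = (-17.965, 10.081). ∠DJS = 112.3° gives JS at -141.60° from the x-axis; with |JS| = 28.4, S = (-40.222, -7.5593). ∠JSZ = 124.0° gives SZ at -85.600° from the x-axis; with |SZ| = 19.8, Z = (-38.702, -27.301). ∠SZV = 144.3° gives ZV at -49.900° from the x-axis; with |ZV| = 26.3, V = (-21.762, -47.418). ZV is perpendicular to VA, so VA runs at 40.100°; with |VA| = 8.4, A = (-15.337, -42.008). Then |DA| = |A − D| = 44.720.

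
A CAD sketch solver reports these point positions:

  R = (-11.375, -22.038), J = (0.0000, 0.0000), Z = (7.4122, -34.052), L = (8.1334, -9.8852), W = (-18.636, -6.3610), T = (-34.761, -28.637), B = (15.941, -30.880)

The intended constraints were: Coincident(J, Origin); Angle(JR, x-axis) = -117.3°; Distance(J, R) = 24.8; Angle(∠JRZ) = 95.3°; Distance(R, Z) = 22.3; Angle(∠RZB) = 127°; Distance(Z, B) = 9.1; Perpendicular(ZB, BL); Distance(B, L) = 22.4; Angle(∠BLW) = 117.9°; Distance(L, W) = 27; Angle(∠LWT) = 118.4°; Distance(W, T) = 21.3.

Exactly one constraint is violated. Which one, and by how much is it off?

Distance(W, T) = 21.3 — off by 6.20.

J = (0.00, 0.00) ✓; JR at -117.3° ✓; |JR| = 24.80 ✓; ∠JRZ = 95.30° ✓; |RZ| = 22.30 ✓; ∠RZB = 127.0° ✓; |ZB| = 9.100 ✓; ∠(ZB, BL) = 90.00° ✓; |BL| = 22.40 ✓; ∠BLW = 117.9° ✓; |LW| = 27.00 ✓; ∠LWT = 118.4° ✓; |WT| = 27.50 ✗.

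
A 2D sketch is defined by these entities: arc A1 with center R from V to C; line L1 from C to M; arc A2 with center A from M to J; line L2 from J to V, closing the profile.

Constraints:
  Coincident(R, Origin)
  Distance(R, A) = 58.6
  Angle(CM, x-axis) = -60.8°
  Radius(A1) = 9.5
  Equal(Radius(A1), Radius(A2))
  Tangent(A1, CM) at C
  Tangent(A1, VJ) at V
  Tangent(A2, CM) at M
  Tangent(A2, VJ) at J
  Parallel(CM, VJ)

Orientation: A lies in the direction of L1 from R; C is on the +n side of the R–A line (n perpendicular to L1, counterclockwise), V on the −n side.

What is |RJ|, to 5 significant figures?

59.365

The slot axis is L1's direction at -60.8°, so u = (cos -60.8°, sin -60.8°) = (0.48786, -0.87292) and n = (−sin -60.8°, cos -60.8°) = (0.87292, 0.48786). R is at the origin and A lies 58.6 along u from R, so A = 58.6·u = (28.589, -51.153). Tangency of A1 to both parallel lines with radius 9.5 puts C and V at R ± 9.5·n: C = (8.2928, 4.6347), V = (-8.2928, -4.6347). Equal radii place M and J the same way about A: M = A + 9.5·n = (36.881, -46.519), J = A − 9.5·n = (20.296, -55.788). Then |RJ| = |J − R| = 59.365.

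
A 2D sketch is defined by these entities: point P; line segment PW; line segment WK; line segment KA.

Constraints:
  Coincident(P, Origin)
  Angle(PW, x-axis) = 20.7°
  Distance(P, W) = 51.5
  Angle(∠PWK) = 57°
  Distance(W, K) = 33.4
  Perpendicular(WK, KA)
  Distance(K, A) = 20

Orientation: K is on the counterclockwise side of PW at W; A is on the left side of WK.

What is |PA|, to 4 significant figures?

23.80

∠PWK = 57.0°, so WK runs at 20.7° + (180° − 57.0°) = 143.7° from the x-axis; with |WK| = 33.4, K = W + 33.4·(cos 143.7°, sin 143.7°) = (21.26, 37.98). WK ⟂ KA; with |KA| = 20.0 on the left of WK, A = K + 20.0·(-0.5920, -0.8059) = (9.417, 21.86). Then |PA| = |A − P| = 23.80.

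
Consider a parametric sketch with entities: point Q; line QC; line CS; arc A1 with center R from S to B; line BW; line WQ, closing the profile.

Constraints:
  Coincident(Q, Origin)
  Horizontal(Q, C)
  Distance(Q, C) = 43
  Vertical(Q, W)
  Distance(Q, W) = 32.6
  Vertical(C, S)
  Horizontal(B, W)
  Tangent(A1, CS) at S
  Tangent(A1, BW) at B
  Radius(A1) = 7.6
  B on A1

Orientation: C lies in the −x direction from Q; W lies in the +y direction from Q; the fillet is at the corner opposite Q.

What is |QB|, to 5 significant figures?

48.124

Q is at the origin; QC is horizontal with |QC| = 43.0 and C on the −x side, so C = (-43.000, 0.0000). Q and W share the same x with |QW| = 32.6 and W on the +y side, so W = (0.0000, 32.600). The virtual corner opposite Q is at (-43.000, 32.600). Tangency of A1 to CS means the radius RS is perpendicular to CS and the tangent condition forces RB to be normal to BW, with radius 7.6, so the center R sits 7.6 in from both sides at R = (-35.400, 25.000). That places the tangent points at S = (-43.000, 25.000) on CS and B = (-35.400, 32.600) on BW. Then |QB| = |B − Q| = 48.124.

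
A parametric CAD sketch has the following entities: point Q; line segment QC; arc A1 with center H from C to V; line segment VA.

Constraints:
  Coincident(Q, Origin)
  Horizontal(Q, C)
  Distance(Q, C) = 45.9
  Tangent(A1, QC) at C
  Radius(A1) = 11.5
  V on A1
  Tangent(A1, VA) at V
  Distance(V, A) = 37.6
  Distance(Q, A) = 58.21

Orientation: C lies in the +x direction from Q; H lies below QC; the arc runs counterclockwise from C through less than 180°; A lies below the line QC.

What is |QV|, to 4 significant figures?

36.09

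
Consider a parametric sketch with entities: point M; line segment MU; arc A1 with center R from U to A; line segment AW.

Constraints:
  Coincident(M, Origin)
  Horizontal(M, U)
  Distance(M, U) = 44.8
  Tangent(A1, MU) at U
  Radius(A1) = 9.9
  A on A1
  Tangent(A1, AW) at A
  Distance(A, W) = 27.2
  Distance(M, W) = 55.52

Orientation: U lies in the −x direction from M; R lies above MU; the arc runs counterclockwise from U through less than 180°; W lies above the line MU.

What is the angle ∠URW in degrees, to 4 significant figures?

170.6°

Checks: ∠(RU, UM) = 90.00° ✓; |RU| = 9.900 ✓; |RA| = 9.900 ✓; ∠(RA, AW) = 90.00° ✓; |AW| = 27.20 ✓; |MW| = 55.52 ✓.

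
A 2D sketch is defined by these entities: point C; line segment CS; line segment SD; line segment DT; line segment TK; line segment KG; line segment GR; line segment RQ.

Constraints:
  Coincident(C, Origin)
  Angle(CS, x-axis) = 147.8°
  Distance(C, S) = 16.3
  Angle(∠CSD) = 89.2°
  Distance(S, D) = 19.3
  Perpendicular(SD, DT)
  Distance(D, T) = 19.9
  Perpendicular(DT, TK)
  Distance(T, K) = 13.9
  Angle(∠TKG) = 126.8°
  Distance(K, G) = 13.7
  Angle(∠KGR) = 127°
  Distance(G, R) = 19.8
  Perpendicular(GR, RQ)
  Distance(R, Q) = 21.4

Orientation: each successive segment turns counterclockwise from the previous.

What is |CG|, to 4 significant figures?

7.969

C is at the origin; CS runs at 147.8° with length 16.3, so S = (-13.79, 8.686). ∠CSD = 89.2° gives SD at -121.4° from the x-axis; with |SD| = 19.3, D = (-23.85, -7.788). The perpendicularity gives DT at right angles to SD, so DT runs at -31.40°; with |DT| = 19.9, T = (-6.863, -18.16). DT ⟂ TK, so TK runs at 58.60°; with |TK| = 13.9, K = (0.3793, -6.291). ∠TKG = 126.8° gives KG at 111.8° from the x-axis; with |KG| = 13.7, G = (-4.708, 6.429). Then |CG| = |G − C| = 7.969.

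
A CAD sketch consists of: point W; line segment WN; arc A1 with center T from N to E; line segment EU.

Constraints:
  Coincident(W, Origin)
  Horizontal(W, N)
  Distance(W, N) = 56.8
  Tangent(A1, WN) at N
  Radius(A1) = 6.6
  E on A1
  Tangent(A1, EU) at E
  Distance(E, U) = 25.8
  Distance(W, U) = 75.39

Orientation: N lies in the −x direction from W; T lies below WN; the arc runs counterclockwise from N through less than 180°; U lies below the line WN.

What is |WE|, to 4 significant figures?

63.44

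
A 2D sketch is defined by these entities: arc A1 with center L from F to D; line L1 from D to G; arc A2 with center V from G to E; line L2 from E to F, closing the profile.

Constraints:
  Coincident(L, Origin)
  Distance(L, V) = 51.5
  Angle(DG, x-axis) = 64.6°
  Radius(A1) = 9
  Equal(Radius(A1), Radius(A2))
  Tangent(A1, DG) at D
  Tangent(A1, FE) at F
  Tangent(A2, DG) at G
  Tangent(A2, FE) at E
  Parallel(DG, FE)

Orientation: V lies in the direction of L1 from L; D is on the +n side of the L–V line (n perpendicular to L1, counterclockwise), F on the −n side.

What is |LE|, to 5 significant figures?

52.280

The slot axis is L1's direction at 64.6°, so u = (cos 64.6°, sin 64.6°) = (0.42894, 0.90334) and n = (−sin 64.6°, cos 64.6°) = (-0.90334, 0.42894). L is at the origin and V lies 51.5 along u from L, so V = 51.5·u = (22.090, 46.522). Tangency of A1 to both parallel lines with radius 9.0 puts D and F at L ± 9.0·n: D = (-8.1300, 3.8604), F = (8.1300, -3.8604). Equal radii place G and E the same way about V: G = V + 9.0·n = (13.960, 50.382), E = V − 9.0·n = (30.220, 42.661). Then |LE| = |E − L| = 52.280.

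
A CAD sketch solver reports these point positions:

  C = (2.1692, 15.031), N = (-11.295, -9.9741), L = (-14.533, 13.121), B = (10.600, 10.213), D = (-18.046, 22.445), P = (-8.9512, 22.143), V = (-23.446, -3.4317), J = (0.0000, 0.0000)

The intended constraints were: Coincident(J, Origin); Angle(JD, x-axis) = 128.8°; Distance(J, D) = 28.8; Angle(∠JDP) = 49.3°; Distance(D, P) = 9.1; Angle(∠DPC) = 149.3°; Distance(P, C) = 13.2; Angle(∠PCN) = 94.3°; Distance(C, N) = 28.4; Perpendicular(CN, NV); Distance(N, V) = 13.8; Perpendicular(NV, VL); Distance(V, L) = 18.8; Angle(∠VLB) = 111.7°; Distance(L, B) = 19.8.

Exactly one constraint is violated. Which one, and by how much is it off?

Distance(L, B) = 19.8 — off by 5.50.

J = (0.00, 0.00) ✓; JD at 128.8° ✓; |JD| = 28.80 ✓; ∠JDP = 49.30° ✓; |DP| = 9.100 ✓; ∠DPC = 149.3° ✓; |PC| = 13.20 ✓; ∠PCN = 94.30° ✓; |CN| = 28.40 ✓; ∠(CN, NV) = 90.00° ✓; |NV| = 13.80 ✓; ∠(NV, VL) = 90.00° ✓; |VL| = 18.80 ✓; ∠VLB = 111.7° ✓; |LB| = 25.30 ✗.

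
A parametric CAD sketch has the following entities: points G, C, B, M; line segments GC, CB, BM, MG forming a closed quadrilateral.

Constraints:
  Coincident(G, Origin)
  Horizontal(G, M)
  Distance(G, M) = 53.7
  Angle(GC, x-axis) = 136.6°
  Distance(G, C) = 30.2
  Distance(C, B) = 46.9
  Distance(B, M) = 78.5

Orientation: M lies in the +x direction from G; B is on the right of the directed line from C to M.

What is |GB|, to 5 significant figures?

33.099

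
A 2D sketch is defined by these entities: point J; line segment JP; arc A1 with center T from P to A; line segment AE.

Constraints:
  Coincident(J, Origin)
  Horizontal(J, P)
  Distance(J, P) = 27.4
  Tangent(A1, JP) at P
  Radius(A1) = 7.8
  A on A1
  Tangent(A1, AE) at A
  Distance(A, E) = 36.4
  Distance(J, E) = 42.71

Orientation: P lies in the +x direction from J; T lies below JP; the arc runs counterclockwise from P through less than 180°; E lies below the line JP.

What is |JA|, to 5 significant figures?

20.695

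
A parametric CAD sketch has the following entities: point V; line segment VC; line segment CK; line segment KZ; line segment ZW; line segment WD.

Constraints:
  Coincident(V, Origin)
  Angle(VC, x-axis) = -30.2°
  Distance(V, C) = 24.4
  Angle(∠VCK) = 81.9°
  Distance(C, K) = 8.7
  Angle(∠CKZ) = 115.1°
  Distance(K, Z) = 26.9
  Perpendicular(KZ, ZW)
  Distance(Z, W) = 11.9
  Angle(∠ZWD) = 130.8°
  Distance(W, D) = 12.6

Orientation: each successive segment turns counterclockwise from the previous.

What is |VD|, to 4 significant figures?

5.606

V is at the origin; VC runs at -30.2° with length 24.4, so C = (21.09, -12.27). ∠VCK = 81.9° gives CK at 67.90° from the x-axis; with |CK| = 8.7, K = (24.36, -4.213). ∠CKZ = 115.1° gives KZ at 132.8° from the x-axis; with |KZ| = 26.9, Z = (6.084, 15.52). The perpendicularity gives ZW at right angles to KZ, so ZW runs at -137.2°; with |ZW| = 11.9, W = (-2.647, 7.439). ∠ZWD = 130.8° gives WD at -88.00° from the x-axis; with |WD| = 12.6, D = (-2.207, -5.153). Then |VD| = |D − V| = 5.606.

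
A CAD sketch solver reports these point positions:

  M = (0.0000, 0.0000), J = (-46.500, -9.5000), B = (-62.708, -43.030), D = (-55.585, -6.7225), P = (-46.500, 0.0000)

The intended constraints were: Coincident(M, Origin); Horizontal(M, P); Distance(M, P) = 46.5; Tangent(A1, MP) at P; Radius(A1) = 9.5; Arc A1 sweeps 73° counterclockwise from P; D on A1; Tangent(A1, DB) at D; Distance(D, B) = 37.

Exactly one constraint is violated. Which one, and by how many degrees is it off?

Tangent(A1, DB) at D — off by 5.90°.

M = (0.00, 0.00) ✓; M.y = 0.00, P.y = 0.00 ✓; |MP| = 46.50 ✓; ∠(JP, PM) = 90.00° ✓; |JP| = 9.500 ✓; bearing(J→D) − bearing(J→P) = 73.00° ✓; |JD| = 9.500 ✓; ∠(JD, DB) = 84.10° ✗; |DB| = 37.00 ✓.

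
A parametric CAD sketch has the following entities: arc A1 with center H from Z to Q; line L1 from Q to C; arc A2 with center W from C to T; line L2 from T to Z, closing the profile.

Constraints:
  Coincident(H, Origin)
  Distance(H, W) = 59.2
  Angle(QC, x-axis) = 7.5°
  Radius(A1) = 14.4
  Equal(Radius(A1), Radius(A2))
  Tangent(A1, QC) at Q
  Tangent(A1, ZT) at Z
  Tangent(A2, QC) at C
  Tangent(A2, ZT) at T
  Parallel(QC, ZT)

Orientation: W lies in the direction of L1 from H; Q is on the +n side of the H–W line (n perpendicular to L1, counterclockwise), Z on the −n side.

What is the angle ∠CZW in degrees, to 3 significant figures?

12.3°

The slot axis is L1's direction at 7.5°, so u = (cos 7.5°, sin 7.5°) = (0.991, 0.131) and n = (−sin 7.5°, cos 7.5°) = (-0.131, 0.991). H is at the origin and W lies 59.2 along u from H, so W = 59.2·u = (58.7, 7.73). Tangency of A1 to both parallel lines with radius 14.4 puts Q and Z at H ± 14.4·n: Q = (-1.88, 14.3), Z = (1.88, -14.3). Equal radii place C and T the same way about W: C = W + 14.4·n = (56.8, 22.0), T = W − 14.4·n = (60.6, -6.55). Then cos ∠CZW = ZC·ZW / (|ZC||ZW|), giving 12.3°.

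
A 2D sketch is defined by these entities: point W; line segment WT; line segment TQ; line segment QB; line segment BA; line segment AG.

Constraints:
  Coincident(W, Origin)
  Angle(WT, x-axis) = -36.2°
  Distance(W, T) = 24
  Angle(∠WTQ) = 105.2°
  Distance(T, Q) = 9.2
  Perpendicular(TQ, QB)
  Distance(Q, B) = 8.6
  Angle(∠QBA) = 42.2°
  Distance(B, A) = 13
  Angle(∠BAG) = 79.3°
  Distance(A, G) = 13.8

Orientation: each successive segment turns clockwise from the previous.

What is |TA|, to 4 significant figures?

1.132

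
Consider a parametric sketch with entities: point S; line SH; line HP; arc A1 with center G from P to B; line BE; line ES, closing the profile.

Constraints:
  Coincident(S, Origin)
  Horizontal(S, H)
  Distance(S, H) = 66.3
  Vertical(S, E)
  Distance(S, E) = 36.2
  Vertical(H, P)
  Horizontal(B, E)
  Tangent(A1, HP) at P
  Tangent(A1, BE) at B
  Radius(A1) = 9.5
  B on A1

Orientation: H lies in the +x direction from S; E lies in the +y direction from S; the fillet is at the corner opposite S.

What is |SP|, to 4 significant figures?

71.47

The virtual corner opposite S is at (66.30, 36.20). A1 meets HP tangentially, so GP is at right angles to HP and tangency of A1 to BE means the radius GB is perpendicular to BE, with radius 9.5, so the center G sits 9.5 in from both sides at G = (56.80, 26.70). That places the tangent points at P = (66.30, 26.70) on HP and B = (56.80, 36.20) on BE. Then |SP| = |P − S| = 71.47.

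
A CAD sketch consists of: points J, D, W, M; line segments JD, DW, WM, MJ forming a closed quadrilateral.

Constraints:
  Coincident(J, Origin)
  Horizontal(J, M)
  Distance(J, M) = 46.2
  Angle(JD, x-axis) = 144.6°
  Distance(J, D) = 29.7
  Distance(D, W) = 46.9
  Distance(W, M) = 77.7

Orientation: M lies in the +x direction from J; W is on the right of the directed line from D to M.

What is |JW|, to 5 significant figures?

39.198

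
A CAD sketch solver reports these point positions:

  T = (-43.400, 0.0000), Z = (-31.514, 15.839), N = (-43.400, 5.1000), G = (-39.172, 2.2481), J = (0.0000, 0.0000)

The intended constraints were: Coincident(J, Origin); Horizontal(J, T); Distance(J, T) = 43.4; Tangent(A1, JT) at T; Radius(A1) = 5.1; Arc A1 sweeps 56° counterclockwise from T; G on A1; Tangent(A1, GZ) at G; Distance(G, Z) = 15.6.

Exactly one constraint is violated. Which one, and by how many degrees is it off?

Tangent(A1, GZ) at G — off by 4.60°.

J = (0.00, 0.00) ✓; J.y = 0.00, T.y = 0.00 ✓; |JT| = 43.40 ✓; ∠(NT, TJ) = 90.00° ✓; |NT| = 5.100 ✓; bearing(N→G) − bearing(N→T) = 56.00° ✓; |NG| = 5.100 ✓; ∠(NG, GZ) = 85.40° ✗; |GZ| = 15.60 ✓.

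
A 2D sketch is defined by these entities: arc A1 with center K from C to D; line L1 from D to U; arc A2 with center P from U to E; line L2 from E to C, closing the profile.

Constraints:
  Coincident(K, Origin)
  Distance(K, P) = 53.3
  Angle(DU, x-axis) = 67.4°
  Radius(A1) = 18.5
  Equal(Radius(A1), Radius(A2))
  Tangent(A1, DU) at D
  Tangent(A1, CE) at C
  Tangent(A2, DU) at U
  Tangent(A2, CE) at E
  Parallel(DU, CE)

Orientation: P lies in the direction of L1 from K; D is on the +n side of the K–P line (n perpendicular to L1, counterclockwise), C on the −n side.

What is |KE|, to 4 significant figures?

56.42

The slot axis is L1's direction at 67.4°, so u = (cos 67.4°, sin 67.4°) = (0.3843, 0.9232) and n = (−sin 67.4°, cos 67.4°) = (-0.9232, 0.3843). K is at the origin and P lies 53.3 along u from K, so P = 53.3·u = (20.48, 49.21). Tangency of A1 to both parallel lines with radius 18.5 puts D and C at K ± 18.5·n: D = (-17.08, 7.109), C = (17.08, -7.109). Equal radii place U and E the same way about P: U = P + 18.5·n = (3.404, 56.32), E = P − 18.5·n = (37.56, 42.10). Then |KE| = |E − K| = 56.42.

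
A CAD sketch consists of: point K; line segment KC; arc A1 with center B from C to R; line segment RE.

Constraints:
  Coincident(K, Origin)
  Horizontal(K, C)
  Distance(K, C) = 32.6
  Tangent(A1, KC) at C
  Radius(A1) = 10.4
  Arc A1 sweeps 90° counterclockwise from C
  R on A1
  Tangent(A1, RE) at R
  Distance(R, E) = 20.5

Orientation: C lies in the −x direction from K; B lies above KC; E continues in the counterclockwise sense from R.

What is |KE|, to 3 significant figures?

38.0

K is at the origin; K and C share the same y with |KC| = 32.6 and C on the −x side, so C = (-32.6, 0.00). Tangency of A1 to KC means the radius BC is perpendicular to KC, so B = C + (0, 10.4) = (-32.6, 10.4). On A1, C sits at bearing -90° from B; a 90° counterclockwise sweep puts R at bearing 0°, so R = B + 10.4·(cos 0°, sin 0°) = (-22.2, 10.4). Since A1 is tangent to RE there, BR ⟂ RE, so RE runs along (−sin 0°, cos 0°); with |RE| = 20.5, E = (-22.2, 30.9). Then |KE| = |E − K| = 38.0.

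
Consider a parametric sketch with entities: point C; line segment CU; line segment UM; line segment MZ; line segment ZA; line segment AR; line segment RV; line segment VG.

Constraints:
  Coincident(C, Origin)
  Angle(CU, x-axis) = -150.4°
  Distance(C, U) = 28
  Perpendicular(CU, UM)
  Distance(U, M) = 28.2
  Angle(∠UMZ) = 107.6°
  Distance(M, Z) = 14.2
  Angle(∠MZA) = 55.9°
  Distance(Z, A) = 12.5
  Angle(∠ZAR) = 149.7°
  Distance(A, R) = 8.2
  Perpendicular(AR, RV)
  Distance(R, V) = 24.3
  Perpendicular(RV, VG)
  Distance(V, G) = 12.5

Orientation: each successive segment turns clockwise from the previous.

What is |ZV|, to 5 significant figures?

26.162

C is at the origin; CU runs at -150.4° with length 28.0, so U = (-24.346, -13.830). CU ⟂ UM, so UM runs at 119.60°; with |UM| = 28.2, M = (-38.275, 10.689). ∠UMZ = 107.6° gives MZ at 47.200° from the x-axis; with |MZ| = 14.2, Z = (-28.627, 21.108). ∠MZA = 55.9° gives ZA at -76.900° from the x-axis; with |ZA| = 12.5, A = (-25.794, 8.9336). ∠ZAR = 149.7° gives AR at -107.20° from the x-axis; with |AR| = 8.2, R = (-28.219, 1.1004). The perpendicularity gives RV at right angles to AR, so RV runs at 162.80°; with |RV| = 24.3, V = (-51.432, 8.2861). Then |ZV| = |V − Z| = 26.162.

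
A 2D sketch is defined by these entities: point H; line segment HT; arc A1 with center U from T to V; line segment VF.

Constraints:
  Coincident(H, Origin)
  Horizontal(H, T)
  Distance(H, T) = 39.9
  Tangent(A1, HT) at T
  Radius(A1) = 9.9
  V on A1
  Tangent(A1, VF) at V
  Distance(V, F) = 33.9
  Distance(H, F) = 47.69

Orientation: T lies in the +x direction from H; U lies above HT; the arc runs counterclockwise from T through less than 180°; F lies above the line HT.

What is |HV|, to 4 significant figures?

49.97

H is at the origin; HT is horizontal with |HT| = 39.9 and T on the +x side, so T = (39.90, 0.000). Tangency of A1 to HT means the radius UT is perpendicular to HT, so U = T + (0, 9.9) = (39.90, 9.900). Since UV ⟂ VF (tangency), |UF| = √(9.9² + 33.9²) = 35.32 regardless of where V sits on A1. So F lies on both circle(H, 47.69) and circle(U, 35.32); the above-HT intersection is F = (23.79, 41.33). V is the foot of the tangent from F: V = (47.09, 16.70).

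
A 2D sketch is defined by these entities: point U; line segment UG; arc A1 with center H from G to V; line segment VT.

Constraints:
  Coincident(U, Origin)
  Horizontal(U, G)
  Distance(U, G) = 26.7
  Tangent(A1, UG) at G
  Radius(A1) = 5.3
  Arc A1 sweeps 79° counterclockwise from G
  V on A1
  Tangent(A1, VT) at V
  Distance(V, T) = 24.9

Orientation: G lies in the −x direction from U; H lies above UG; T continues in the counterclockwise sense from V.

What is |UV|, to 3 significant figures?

21.9

Tangency of A1 to UG means the radius HG is perpendicular to UG, so H = G + (0, 5.3) = (-26.7, 5.30). On A1, G sits at bearing -90° from H; a 79° counterclockwise sweep puts V at bearing -11°, so V = H + 5.3·(cos -11°, sin -11°) = (-21.5, 4.29). Then |UV| = |V − U| = 21.9.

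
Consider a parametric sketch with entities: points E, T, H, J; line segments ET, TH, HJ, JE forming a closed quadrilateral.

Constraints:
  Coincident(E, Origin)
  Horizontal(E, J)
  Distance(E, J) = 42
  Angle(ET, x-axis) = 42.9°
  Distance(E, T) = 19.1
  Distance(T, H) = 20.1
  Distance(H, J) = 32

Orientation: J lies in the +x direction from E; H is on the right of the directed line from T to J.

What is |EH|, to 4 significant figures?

12.73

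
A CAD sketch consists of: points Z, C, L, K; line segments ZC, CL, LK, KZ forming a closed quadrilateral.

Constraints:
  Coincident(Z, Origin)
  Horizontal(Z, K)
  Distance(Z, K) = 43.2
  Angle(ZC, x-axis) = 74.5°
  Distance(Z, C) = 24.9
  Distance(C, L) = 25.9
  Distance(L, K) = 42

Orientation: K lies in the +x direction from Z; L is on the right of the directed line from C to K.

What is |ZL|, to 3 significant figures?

1.80

Z is at the origin; Z and K share the same y with |ZK| = 43.2 and K in +x, so K = (43.2, 0). ZC runs at 74.5° with |ZC| = 24.9, so C = (6.65, 24.0). L is determined by |CL| = 25.9 and |LK| = 42.0 together: it lies at the intersection of circle(C, 25.9) and circle(K, 42.0). With |CK| = 43.7, the foot of the radical line on CK is 9.36 from C and the perpendicular offset is √(25.9² − 9.36²) = 24.2. Taking the right-of-CK solution: L = (1.22, -1.33).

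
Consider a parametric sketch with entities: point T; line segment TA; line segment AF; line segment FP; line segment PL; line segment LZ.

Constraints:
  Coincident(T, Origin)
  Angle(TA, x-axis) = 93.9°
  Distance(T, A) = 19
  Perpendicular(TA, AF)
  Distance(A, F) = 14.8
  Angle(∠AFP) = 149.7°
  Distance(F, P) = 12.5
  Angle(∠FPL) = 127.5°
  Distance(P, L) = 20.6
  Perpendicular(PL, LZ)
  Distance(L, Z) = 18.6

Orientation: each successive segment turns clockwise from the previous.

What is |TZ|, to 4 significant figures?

14.00

T is at the origin; TA runs at 93.9° with length 19.0, so A = (-1.292, 18.96). TA ⟂ AF, so AF runs at 3.900°; with |AF| = 14.8, F = (13.47, 19.96). ∠AFP = 149.7° gives FP at -26.40° from the x-axis; with |FP| = 12.5, P = (24.67, 14.40). ∠FPL = 127.5° gives PL at -78.90° from the x-axis; with |PL| = 20.6, L = (28.64, -5.810). The perpendicularity gives LZ at right angles to PL, so LZ runs at -168.9°; with |LZ| = 18.6, Z = (10.38, -9.391). Then |TZ| = |Z − T| = 14.00.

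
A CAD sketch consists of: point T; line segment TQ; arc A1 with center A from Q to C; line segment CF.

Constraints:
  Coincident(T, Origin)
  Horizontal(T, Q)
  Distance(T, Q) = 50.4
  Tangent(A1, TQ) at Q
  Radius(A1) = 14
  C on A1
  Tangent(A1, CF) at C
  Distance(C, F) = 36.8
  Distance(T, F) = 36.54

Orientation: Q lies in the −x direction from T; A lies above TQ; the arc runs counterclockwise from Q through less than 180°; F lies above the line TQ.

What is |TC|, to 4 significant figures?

40.05

Checks: T = (0.00, 0.00) ✓; |AC| = 14.00 ✓; ∠(AC, CF) = 90.00° ✓; |CF| = 36.80 ✓; |TF| = 36.54 ✓.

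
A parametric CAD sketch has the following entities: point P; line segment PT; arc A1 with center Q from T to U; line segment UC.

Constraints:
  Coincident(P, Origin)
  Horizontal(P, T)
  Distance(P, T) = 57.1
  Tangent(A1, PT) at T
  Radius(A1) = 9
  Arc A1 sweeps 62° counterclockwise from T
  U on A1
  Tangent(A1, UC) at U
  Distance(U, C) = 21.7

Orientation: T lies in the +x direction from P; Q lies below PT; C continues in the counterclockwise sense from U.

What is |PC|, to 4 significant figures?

45.73

P is at the origin; P and T share the same y with |PT| = 57.1 and T on the +x side, so T = (57.10, 0.000). A1 meets PT tangentially, so QT is at right angles to PT, so Q = T + (0, -9) = (57.10, -9.000). On A1, T sits at bearing 90° from Q; a 62° counterclockwise sweep puts U at bearing 152°, so U = Q + 9.0·(cos 152°, sin 152°) = (49.15, -4.775). The tangent condition forces QU to be normal to UC, so UC runs along (−sin 152°, cos 152°); with |UC| = 21.7, C = (38.97, -23.93). Then |PC| = |C − P| = 45.73.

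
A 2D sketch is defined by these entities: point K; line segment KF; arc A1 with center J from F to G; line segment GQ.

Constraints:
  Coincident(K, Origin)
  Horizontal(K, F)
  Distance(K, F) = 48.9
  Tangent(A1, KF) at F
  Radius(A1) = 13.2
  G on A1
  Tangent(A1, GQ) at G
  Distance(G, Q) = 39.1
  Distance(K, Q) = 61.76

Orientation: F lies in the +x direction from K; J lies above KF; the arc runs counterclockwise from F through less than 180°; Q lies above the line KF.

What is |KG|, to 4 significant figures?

62.87

K is at the origin; K and F share the same y with |KF| = 48.9 and F on the +x side, so F = (48.90, 0.000). The tangent condition forces JF to be normal to KF, so J = F + (0, 13.2) = (48.90, 13.20). Since JG ⟂ GQ (tangency), |JQ| = √(13.2² + 39.1²) = 41.27 regardless of where G sits on A1. So Q lies on both circle(K, 61.76) and circle(J, 41.27); the above-KF intersection is Q = (33.88, 51.64). G is the foot of the tangent from Q: G = (59.01, 21.68).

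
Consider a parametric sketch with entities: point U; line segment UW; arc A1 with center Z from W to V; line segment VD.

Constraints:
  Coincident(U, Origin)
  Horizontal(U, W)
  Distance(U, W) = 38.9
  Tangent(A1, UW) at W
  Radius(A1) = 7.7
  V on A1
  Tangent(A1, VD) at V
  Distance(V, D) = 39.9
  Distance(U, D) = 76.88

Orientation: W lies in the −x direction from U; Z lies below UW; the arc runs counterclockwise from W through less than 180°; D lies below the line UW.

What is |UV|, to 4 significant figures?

45.38

U is at the origin; UW is horizontal with |UW| = 38.9 and W on the −x side, so W = (-38.90, 0.000). The tangent condition forces ZW to be normal to UW, so Z = W + (0, -7.7) = (-38.90, -7.700). Since ZV ⟂ VD (tangency), |ZD| = √(7.7² + 39.9²) = 40.64 regardless of where V sits on A1. So D lies on both circle(U, 76.88) and circle(Z, 40.64); the below-UW intersection is D = (-67.77, -36.29). V is the foot of the tangent from D: V = (-45.26, -3.355).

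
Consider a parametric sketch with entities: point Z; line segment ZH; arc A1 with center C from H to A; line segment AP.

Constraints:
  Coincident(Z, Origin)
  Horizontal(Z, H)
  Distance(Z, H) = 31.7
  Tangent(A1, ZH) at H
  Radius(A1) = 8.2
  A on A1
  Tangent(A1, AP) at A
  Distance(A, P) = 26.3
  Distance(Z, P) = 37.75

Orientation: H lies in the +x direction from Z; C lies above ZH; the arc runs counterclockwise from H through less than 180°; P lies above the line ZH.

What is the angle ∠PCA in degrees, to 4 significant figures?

72.68°

Checks: ∠(CH, HZ) = 90.00° ✓; |CH| = 8.200 ✓; |CA| = 8.200 ✓; ∠(CA, AP) = 90.00° ✓; |AP| = 26.30 ✓; |ZP| = 37.75 ✓.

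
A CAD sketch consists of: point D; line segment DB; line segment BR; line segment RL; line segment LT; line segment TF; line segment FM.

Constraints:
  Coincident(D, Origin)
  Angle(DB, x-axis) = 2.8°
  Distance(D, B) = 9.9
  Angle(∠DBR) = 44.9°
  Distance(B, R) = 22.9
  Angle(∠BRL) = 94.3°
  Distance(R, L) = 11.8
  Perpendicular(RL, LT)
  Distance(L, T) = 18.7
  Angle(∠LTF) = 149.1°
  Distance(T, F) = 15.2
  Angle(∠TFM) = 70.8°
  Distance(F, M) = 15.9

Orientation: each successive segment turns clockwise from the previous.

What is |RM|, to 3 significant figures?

20.5

D is at the origin; DB runs at 2.8° with length 9.9, so B = (9.89, 0.484). ∠DBR = 44.9° gives BR at -132° from the x-axis; with |BR| = 22.9, R = (-5.52, -16.5). ∠BRL = 94.3° gives RL at 142° from the x-axis; with |RL| = 11.8, L = (-14.8, -9.19). RL is perpendicular to LT, so LT runs at 52.0°; with |LT| = 18.7, T = (-3.31, 5.55). ∠LTF = 149.1° gives TF at 21.1° from the x-axis; with |TF| = 15.2, F = (10.9, 11.0). ∠TFM = 70.8° gives FM at -88.1° from the x-axis; with |FM| = 15.9, M = (11.4, -4.87). Then |RM| = |M − R| = 20.5.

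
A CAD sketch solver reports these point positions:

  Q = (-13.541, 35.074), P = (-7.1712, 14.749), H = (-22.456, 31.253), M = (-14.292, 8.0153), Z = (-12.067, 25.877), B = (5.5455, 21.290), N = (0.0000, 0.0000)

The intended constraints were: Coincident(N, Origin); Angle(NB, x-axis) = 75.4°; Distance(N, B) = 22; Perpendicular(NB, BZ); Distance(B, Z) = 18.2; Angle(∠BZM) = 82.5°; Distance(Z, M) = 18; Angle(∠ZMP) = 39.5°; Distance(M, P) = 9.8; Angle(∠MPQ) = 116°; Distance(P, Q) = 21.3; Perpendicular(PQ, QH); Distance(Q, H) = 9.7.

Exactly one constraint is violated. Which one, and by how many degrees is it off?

Perpendicular(PQ, QH) — off by 5.80°.

N = (0.00, 0.00) ✓; NB at 75.40° ✓; |NB| = 22.00 ✓; ∠(NB, BZ) = 90.00° ✓; |BZ| = 18.20 ✓; ∠BZM = 82.50° ✓; |ZM| = 18.00 ✓; ∠ZMP = 39.50° ✓; |MP| = 9.800 ✓; ∠MPQ = 116.0° ✓; |PQ| = 21.30 ✓; ∠(PQ, QH) = 95.80° ✗; |QH| = 9.699 ✓.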